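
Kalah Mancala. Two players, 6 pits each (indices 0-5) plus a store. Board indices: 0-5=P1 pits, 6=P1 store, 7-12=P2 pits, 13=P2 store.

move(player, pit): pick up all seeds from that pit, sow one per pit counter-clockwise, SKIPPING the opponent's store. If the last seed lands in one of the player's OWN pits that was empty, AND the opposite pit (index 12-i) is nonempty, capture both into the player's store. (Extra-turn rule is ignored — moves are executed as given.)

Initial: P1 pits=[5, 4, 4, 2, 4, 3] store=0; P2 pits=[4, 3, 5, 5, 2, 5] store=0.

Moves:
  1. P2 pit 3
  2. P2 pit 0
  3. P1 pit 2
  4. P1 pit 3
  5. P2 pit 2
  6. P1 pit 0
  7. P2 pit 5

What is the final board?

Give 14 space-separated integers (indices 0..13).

Answer: 1 8 2 2 8 7 3 1 4 0 2 5 0 3

Derivation:
Move 1: P2 pit3 -> P1=[6,5,4,2,4,3](0) P2=[4,3,5,0,3,6](1)
Move 2: P2 pit0 -> P1=[6,5,4,2,4,3](0) P2=[0,4,6,1,4,6](1)
Move 3: P1 pit2 -> P1=[6,5,0,3,5,4](1) P2=[0,4,6,1,4,6](1)
Move 4: P1 pit3 -> P1=[6,5,0,0,6,5](2) P2=[0,4,6,1,4,6](1)
Move 5: P2 pit2 -> P1=[7,6,0,0,6,5](2) P2=[0,4,0,2,5,7](2)
Move 6: P1 pit0 -> P1=[0,7,1,1,7,6](3) P2=[1,4,0,2,5,7](2)
Move 7: P2 pit5 -> P1=[1,8,2,2,8,7](3) P2=[1,4,0,2,5,0](3)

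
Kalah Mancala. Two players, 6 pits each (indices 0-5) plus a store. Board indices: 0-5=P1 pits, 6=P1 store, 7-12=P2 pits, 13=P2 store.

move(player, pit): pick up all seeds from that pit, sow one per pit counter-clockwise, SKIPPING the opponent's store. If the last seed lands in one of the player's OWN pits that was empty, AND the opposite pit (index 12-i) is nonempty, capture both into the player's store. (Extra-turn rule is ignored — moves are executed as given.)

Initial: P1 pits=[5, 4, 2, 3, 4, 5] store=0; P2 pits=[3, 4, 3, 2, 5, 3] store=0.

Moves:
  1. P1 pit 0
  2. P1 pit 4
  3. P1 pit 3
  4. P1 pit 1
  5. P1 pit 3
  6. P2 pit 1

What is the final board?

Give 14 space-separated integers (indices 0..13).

Move 1: P1 pit0 -> P1=[0,5,3,4,5,6](0) P2=[3,4,3,2,5,3](0)
Move 2: P1 pit4 -> P1=[0,5,3,4,0,7](1) P2=[4,5,4,2,5,3](0)
Move 3: P1 pit3 -> P1=[0,5,3,0,1,8](2) P2=[5,5,4,2,5,3](0)
Move 4: P1 pit1 -> P1=[0,0,4,1,2,9](3) P2=[5,5,4,2,5,3](0)
Move 5: P1 pit3 -> P1=[0,0,4,0,3,9](3) P2=[5,5,4,2,5,3](0)
Move 6: P2 pit1 -> P1=[0,0,4,0,3,9](3) P2=[5,0,5,3,6,4](1)

Answer: 0 0 4 0 3 9 3 5 0 5 3 6 4 1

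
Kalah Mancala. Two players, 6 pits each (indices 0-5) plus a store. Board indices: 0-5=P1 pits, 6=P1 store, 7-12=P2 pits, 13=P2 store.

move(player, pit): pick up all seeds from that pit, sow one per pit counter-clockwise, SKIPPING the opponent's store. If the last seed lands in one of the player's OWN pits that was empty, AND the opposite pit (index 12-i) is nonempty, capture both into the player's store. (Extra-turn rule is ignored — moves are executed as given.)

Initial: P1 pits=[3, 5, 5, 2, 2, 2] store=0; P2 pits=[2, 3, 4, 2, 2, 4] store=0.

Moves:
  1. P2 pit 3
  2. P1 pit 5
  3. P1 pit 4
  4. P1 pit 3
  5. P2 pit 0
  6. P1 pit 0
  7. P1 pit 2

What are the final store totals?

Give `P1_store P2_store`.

Answer: 8 6

Derivation:
Move 1: P2 pit3 -> P1=[3,5,5,2,2,2](0) P2=[2,3,4,0,3,5](0)
Move 2: P1 pit5 -> P1=[3,5,5,2,2,0](1) P2=[3,3,4,0,3,5](0)
Move 3: P1 pit4 -> P1=[3,5,5,2,0,1](2) P2=[3,3,4,0,3,5](0)
Move 4: P1 pit3 -> P1=[3,5,5,0,1,2](2) P2=[3,3,4,0,3,5](0)
Move 5: P2 pit0 -> P1=[3,5,0,0,1,2](2) P2=[0,4,5,0,3,5](6)
Move 6: P1 pit0 -> P1=[0,6,1,0,1,2](8) P2=[0,4,0,0,3,5](6)
Move 7: P1 pit2 -> P1=[0,6,0,1,1,2](8) P2=[0,4,0,0,3,5](6)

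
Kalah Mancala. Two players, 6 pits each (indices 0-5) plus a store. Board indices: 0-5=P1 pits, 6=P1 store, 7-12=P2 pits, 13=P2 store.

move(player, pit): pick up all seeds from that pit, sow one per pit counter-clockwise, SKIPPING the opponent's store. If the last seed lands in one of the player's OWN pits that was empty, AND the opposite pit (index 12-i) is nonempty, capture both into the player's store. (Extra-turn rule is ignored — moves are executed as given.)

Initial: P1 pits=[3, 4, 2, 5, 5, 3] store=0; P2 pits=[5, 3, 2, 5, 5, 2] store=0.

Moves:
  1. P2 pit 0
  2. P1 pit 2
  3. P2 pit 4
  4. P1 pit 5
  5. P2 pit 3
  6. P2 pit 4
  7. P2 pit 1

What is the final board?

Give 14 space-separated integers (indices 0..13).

Answer: 5 6 2 7 6 0 1 1 0 4 1 1 7 3

Derivation:
Move 1: P2 pit0 -> P1=[3,4,2,5,5,3](0) P2=[0,4,3,6,6,3](0)
Move 2: P1 pit2 -> P1=[3,4,0,6,6,3](0) P2=[0,4,3,6,6,3](0)
Move 3: P2 pit4 -> P1=[4,5,1,7,6,3](0) P2=[0,4,3,6,0,4](1)
Move 4: P1 pit5 -> P1=[4,5,1,7,6,0](1) P2=[1,5,3,6,0,4](1)
Move 5: P2 pit3 -> P1=[5,6,2,7,6,0](1) P2=[1,5,3,0,1,5](2)
Move 6: P2 pit4 -> P1=[5,6,2,7,6,0](1) P2=[1,5,3,0,0,6](2)
Move 7: P2 pit1 -> P1=[5,6,2,7,6,0](1) P2=[1,0,4,1,1,7](3)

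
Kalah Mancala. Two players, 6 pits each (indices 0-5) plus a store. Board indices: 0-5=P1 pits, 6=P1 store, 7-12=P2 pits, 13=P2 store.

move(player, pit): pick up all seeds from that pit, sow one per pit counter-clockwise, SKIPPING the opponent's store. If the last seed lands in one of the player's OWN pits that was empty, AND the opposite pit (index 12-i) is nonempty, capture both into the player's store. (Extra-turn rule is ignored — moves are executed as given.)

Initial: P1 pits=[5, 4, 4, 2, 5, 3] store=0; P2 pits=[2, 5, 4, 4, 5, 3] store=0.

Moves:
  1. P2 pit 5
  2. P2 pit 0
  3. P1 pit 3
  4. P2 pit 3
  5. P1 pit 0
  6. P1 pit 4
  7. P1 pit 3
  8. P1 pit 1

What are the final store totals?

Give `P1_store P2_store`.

Answer: 11 2

Derivation:
Move 1: P2 pit5 -> P1=[6,5,4,2,5,3](0) P2=[2,5,4,4,5,0](1)
Move 2: P2 pit0 -> P1=[6,5,4,2,5,3](0) P2=[0,6,5,4,5,0](1)
Move 3: P1 pit3 -> P1=[6,5,4,0,6,4](0) P2=[0,6,5,4,5,0](1)
Move 4: P2 pit3 -> P1=[7,5,4,0,6,4](0) P2=[0,6,5,0,6,1](2)
Move 5: P1 pit0 -> P1=[0,6,5,1,7,5](1) P2=[1,6,5,0,6,1](2)
Move 6: P1 pit4 -> P1=[0,6,5,1,0,6](2) P2=[2,7,6,1,7,1](2)
Move 7: P1 pit3 -> P1=[0,6,5,0,0,6](10) P2=[2,0,6,1,7,1](2)
Move 8: P1 pit1 -> P1=[0,0,6,1,1,7](11) P2=[3,0,6,1,7,1](2)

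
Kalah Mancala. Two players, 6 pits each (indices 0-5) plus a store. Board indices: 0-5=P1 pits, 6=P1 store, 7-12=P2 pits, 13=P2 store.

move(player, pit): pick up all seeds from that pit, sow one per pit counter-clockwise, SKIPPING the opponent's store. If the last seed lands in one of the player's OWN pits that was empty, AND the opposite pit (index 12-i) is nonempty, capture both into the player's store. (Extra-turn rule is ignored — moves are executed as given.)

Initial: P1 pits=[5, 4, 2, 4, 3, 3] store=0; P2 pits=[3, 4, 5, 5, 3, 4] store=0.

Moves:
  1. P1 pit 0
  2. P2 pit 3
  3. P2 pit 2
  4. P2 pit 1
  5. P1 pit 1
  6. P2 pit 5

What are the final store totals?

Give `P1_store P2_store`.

Answer: 1 3

Derivation:
Move 1: P1 pit0 -> P1=[0,5,3,5,4,4](0) P2=[3,4,5,5,3,4](0)
Move 2: P2 pit3 -> P1=[1,6,3,5,4,4](0) P2=[3,4,5,0,4,5](1)
Move 3: P2 pit2 -> P1=[2,6,3,5,4,4](0) P2=[3,4,0,1,5,6](2)
Move 4: P2 pit1 -> P1=[2,6,3,5,4,4](0) P2=[3,0,1,2,6,7](2)
Move 5: P1 pit1 -> P1=[2,0,4,6,5,5](1) P2=[4,0,1,2,6,7](2)
Move 6: P2 pit5 -> P1=[3,1,5,7,6,6](1) P2=[4,0,1,2,6,0](3)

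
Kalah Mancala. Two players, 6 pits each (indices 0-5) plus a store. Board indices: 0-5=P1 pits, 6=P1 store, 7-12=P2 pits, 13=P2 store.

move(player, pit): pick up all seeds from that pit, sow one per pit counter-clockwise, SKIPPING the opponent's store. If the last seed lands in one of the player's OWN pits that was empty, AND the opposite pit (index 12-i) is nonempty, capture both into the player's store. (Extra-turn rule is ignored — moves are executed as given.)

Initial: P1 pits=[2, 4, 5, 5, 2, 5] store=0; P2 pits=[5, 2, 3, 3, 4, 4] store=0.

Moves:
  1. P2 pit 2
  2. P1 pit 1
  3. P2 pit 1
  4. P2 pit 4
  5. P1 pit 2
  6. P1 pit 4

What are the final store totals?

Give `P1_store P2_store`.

Move 1: P2 pit2 -> P1=[2,4,5,5,2,5](0) P2=[5,2,0,4,5,5](0)
Move 2: P1 pit1 -> P1=[2,0,6,6,3,6](0) P2=[5,2,0,4,5,5](0)
Move 3: P2 pit1 -> P1=[2,0,6,6,3,6](0) P2=[5,0,1,5,5,5](0)
Move 4: P2 pit4 -> P1=[3,1,7,6,3,6](0) P2=[5,0,1,5,0,6](1)
Move 5: P1 pit2 -> P1=[3,1,0,7,4,7](1) P2=[6,1,2,5,0,6](1)
Move 6: P1 pit4 -> P1=[3,1,0,7,0,8](2) P2=[7,2,2,5,0,6](1)

Answer: 2 1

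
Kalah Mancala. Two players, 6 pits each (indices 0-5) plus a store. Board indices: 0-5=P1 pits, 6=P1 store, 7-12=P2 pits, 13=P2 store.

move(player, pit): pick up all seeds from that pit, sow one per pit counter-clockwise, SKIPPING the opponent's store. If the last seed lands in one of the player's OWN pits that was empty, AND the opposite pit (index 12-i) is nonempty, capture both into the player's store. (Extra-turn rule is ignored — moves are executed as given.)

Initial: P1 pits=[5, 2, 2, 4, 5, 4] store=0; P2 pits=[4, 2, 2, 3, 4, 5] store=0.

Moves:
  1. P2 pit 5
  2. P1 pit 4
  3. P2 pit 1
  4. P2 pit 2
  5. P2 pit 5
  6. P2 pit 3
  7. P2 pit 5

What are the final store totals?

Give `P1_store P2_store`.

Move 1: P2 pit5 -> P1=[6,3,3,5,5,4](0) P2=[4,2,2,3,4,0](1)
Move 2: P1 pit4 -> P1=[6,3,3,5,0,5](1) P2=[5,3,3,3,4,0](1)
Move 3: P2 pit1 -> P1=[6,3,3,5,0,5](1) P2=[5,0,4,4,5,0](1)
Move 4: P2 pit2 -> P1=[6,3,3,5,0,5](1) P2=[5,0,0,5,6,1](2)
Move 5: P2 pit5 -> P1=[6,3,3,5,0,5](1) P2=[5,0,0,5,6,0](3)
Move 6: P2 pit3 -> P1=[7,4,3,5,0,5](1) P2=[5,0,0,0,7,1](4)
Move 7: P2 pit5 -> P1=[7,4,3,5,0,5](1) P2=[5,0,0,0,7,0](5)

Answer: 1 5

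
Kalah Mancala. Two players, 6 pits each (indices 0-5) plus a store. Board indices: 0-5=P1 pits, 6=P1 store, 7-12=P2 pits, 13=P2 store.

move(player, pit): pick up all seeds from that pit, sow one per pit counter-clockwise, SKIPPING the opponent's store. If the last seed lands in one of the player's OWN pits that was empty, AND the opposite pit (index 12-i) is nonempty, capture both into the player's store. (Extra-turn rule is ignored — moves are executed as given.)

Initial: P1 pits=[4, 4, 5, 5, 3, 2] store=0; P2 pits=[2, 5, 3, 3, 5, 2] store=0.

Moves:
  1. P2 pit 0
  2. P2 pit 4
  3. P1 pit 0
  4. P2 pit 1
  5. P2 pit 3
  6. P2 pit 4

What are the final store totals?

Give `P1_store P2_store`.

Move 1: P2 pit0 -> P1=[4,4,5,5,3,2](0) P2=[0,6,4,3,5,2](0)
Move 2: P2 pit4 -> P1=[5,5,6,5,3,2](0) P2=[0,6,4,3,0,3](1)
Move 3: P1 pit0 -> P1=[0,6,7,6,4,3](0) P2=[0,6,4,3,0,3](1)
Move 4: P2 pit1 -> P1=[1,6,7,6,4,3](0) P2=[0,0,5,4,1,4](2)
Move 5: P2 pit3 -> P1=[2,6,7,6,4,3](0) P2=[0,0,5,0,2,5](3)
Move 6: P2 pit4 -> P1=[2,6,7,6,4,3](0) P2=[0,0,5,0,0,6](4)

Answer: 0 4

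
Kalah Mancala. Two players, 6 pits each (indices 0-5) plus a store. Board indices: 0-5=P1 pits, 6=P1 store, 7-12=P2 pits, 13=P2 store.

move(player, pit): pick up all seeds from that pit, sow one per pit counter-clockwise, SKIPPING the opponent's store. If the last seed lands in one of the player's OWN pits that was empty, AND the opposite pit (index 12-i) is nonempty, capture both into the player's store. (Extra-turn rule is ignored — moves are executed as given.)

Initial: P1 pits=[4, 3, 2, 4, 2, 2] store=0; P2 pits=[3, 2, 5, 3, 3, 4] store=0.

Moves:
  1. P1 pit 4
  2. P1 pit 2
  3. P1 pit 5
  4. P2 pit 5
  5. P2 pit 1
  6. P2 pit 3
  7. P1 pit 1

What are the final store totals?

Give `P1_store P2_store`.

Answer: 10 2

Derivation:
Move 1: P1 pit4 -> P1=[4,3,2,4,0,3](1) P2=[3,2,5,3,3,4](0)
Move 2: P1 pit2 -> P1=[4,3,0,5,0,3](4) P2=[3,0,5,3,3,4](0)
Move 3: P1 pit5 -> P1=[4,3,0,5,0,0](5) P2=[4,1,5,3,3,4](0)
Move 4: P2 pit5 -> P1=[5,4,1,5,0,0](5) P2=[4,1,5,3,3,0](1)
Move 5: P2 pit1 -> P1=[5,4,1,5,0,0](5) P2=[4,0,6,3,3,0](1)
Move 6: P2 pit3 -> P1=[5,4,1,5,0,0](5) P2=[4,0,6,0,4,1](2)
Move 7: P1 pit1 -> P1=[5,0,2,6,1,0](10) P2=[0,0,6,0,4,1](2)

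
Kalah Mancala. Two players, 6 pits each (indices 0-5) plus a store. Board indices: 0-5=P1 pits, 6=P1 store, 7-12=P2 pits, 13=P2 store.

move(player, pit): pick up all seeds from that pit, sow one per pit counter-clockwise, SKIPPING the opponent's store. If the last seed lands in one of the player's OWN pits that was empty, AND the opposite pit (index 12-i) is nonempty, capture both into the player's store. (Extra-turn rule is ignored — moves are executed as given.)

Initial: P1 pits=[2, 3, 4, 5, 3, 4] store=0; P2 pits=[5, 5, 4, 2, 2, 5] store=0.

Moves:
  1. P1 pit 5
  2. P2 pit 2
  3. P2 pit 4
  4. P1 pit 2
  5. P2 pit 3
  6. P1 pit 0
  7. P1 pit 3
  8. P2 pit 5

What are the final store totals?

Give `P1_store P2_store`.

Answer: 3 4

Derivation:
Move 1: P1 pit5 -> P1=[2,3,4,5,3,0](1) P2=[6,6,5,2,2,5](0)
Move 2: P2 pit2 -> P1=[3,3,4,5,3,0](1) P2=[6,6,0,3,3,6](1)
Move 3: P2 pit4 -> P1=[4,3,4,5,3,0](1) P2=[6,6,0,3,0,7](2)
Move 4: P1 pit2 -> P1=[4,3,0,6,4,1](2) P2=[6,6,0,3,0,7](2)
Move 5: P2 pit3 -> P1=[4,3,0,6,4,1](2) P2=[6,6,0,0,1,8](3)
Move 6: P1 pit0 -> P1=[0,4,1,7,5,1](2) P2=[6,6,0,0,1,8](3)
Move 7: P1 pit3 -> P1=[0,4,1,0,6,2](3) P2=[7,7,1,1,1,8](3)
Move 8: P2 pit5 -> P1=[1,5,2,1,7,3](3) P2=[8,7,1,1,1,0](4)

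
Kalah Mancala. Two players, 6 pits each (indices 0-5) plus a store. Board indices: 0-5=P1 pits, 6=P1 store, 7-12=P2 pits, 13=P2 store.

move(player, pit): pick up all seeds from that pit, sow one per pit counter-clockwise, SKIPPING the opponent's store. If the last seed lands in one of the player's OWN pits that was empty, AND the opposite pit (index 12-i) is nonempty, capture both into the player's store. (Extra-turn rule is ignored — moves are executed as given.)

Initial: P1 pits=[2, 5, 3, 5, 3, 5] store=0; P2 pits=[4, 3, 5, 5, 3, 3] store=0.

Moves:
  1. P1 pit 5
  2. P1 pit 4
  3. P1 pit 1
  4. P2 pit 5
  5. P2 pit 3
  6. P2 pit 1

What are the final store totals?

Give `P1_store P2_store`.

Answer: 3 2

Derivation:
Move 1: P1 pit5 -> P1=[2,5,3,5,3,0](1) P2=[5,4,6,6,3,3](0)
Move 2: P1 pit4 -> P1=[2,5,3,5,0,1](2) P2=[6,4,6,6,3,3](0)
Move 3: P1 pit1 -> P1=[2,0,4,6,1,2](3) P2=[6,4,6,6,3,3](0)
Move 4: P2 pit5 -> P1=[3,1,4,6,1,2](3) P2=[6,4,6,6,3,0](1)
Move 5: P2 pit3 -> P1=[4,2,5,6,1,2](3) P2=[6,4,6,0,4,1](2)
Move 6: P2 pit1 -> P1=[4,2,5,6,1,2](3) P2=[6,0,7,1,5,2](2)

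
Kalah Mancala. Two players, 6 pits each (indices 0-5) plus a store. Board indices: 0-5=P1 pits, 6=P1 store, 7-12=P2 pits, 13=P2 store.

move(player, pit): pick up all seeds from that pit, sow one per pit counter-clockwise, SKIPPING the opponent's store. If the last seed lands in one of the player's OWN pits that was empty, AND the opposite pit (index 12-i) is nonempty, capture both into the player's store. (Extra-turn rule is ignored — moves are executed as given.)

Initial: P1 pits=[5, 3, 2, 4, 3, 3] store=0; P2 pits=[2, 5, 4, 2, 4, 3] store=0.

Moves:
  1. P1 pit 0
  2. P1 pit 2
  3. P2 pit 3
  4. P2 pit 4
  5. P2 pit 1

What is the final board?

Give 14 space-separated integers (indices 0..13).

Answer: 1 5 1 6 5 5 0 2 0 5 1 1 6 2

Derivation:
Move 1: P1 pit0 -> P1=[0,4,3,5,4,4](0) P2=[2,5,4,2,4,3](0)
Move 2: P1 pit2 -> P1=[0,4,0,6,5,5](0) P2=[2,5,4,2,4,3](0)
Move 3: P2 pit3 -> P1=[0,4,0,6,5,5](0) P2=[2,5,4,0,5,4](0)
Move 4: P2 pit4 -> P1=[1,5,1,6,5,5](0) P2=[2,5,4,0,0,5](1)
Move 5: P2 pit1 -> P1=[1,5,1,6,5,5](0) P2=[2,0,5,1,1,6](2)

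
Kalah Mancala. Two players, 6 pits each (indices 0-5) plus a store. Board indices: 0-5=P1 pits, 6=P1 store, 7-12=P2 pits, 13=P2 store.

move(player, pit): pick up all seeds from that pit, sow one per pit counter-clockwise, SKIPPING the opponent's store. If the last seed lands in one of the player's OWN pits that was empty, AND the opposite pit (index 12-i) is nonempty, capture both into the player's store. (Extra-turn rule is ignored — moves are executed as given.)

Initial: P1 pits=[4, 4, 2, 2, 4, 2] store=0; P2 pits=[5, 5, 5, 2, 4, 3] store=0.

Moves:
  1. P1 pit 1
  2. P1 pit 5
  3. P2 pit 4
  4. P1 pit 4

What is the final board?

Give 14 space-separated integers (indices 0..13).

Move 1: P1 pit1 -> P1=[4,0,3,3,5,3](0) P2=[5,5,5,2,4,3](0)
Move 2: P1 pit5 -> P1=[4,0,3,3,5,0](1) P2=[6,6,5,2,4,3](0)
Move 3: P2 pit4 -> P1=[5,1,3,3,5,0](1) P2=[6,6,5,2,0,4](1)
Move 4: P1 pit4 -> P1=[5,1,3,3,0,1](2) P2=[7,7,6,2,0,4](1)

Answer: 5 1 3 3 0 1 2 7 7 6 2 0 4 1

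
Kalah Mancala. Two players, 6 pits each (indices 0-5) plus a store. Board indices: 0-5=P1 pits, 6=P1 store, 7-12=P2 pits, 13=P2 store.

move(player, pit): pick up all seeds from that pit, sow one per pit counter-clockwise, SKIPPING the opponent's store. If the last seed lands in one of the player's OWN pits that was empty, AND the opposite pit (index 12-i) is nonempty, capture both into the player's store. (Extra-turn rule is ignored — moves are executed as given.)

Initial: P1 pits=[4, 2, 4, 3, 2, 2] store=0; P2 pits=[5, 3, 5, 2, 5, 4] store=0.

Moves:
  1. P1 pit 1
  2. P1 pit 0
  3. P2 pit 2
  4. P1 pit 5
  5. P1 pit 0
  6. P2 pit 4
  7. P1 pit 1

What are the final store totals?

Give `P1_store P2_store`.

Answer: 1 2

Derivation:
Move 1: P1 pit1 -> P1=[4,0,5,4,2,2](0) P2=[5,3,5,2,5,4](0)
Move 2: P1 pit0 -> P1=[0,1,6,5,3,2](0) P2=[5,3,5,2,5,4](0)
Move 3: P2 pit2 -> P1=[1,1,6,5,3,2](0) P2=[5,3,0,3,6,5](1)
Move 4: P1 pit5 -> P1=[1,1,6,5,3,0](1) P2=[6,3,0,3,6,5](1)
Move 5: P1 pit0 -> P1=[0,2,6,5,3,0](1) P2=[6,3,0,3,6,5](1)
Move 6: P2 pit4 -> P1=[1,3,7,6,3,0](1) P2=[6,3,0,3,0,6](2)
Move 7: P1 pit1 -> P1=[1,0,8,7,4,0](1) P2=[6,3,0,3,0,6](2)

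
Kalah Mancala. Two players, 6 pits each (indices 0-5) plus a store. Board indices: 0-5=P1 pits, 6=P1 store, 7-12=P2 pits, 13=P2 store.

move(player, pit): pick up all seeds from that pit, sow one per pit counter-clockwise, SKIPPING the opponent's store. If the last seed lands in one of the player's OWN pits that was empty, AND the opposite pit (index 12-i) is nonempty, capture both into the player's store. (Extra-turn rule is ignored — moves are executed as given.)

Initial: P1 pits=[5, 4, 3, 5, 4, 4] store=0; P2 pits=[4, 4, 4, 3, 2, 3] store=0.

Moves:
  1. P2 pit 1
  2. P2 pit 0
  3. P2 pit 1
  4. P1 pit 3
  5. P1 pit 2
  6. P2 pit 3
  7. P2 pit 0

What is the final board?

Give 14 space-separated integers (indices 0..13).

Move 1: P2 pit1 -> P1=[5,4,3,5,4,4](0) P2=[4,0,5,4,3,4](0)
Move 2: P2 pit0 -> P1=[5,4,3,5,4,4](0) P2=[0,1,6,5,4,4](0)
Move 3: P2 pit1 -> P1=[5,4,3,5,4,4](0) P2=[0,0,7,5,4,4](0)
Move 4: P1 pit3 -> P1=[5,4,3,0,5,5](1) P2=[1,1,7,5,4,4](0)
Move 5: P1 pit2 -> P1=[5,4,0,1,6,6](1) P2=[1,1,7,5,4,4](0)
Move 6: P2 pit3 -> P1=[6,5,0,1,6,6](1) P2=[1,1,7,0,5,5](1)
Move 7: P2 pit0 -> P1=[6,5,0,1,6,6](1) P2=[0,2,7,0,5,5](1)

Answer: 6 5 0 1 6 6 1 0 2 7 0 5 5 1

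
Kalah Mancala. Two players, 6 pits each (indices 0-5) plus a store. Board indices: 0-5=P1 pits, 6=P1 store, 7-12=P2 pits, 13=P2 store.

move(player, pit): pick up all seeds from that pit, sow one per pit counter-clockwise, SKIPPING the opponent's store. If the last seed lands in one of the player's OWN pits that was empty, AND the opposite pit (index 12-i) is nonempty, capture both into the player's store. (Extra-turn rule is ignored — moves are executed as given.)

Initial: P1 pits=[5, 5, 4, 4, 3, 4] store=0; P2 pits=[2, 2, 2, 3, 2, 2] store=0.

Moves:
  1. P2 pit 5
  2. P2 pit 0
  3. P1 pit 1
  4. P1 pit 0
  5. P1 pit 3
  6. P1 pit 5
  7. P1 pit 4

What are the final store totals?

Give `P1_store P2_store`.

Move 1: P2 pit5 -> P1=[6,5,4,4,3,4](0) P2=[2,2,2,3,2,0](1)
Move 2: P2 pit0 -> P1=[6,5,4,4,3,4](0) P2=[0,3,3,3,2,0](1)
Move 3: P1 pit1 -> P1=[6,0,5,5,4,5](1) P2=[0,3,3,3,2,0](1)
Move 4: P1 pit0 -> P1=[0,1,6,6,5,6](2) P2=[0,3,3,3,2,0](1)
Move 5: P1 pit3 -> P1=[0,1,6,0,6,7](3) P2=[1,4,4,3,2,0](1)
Move 6: P1 pit5 -> P1=[0,1,6,0,6,0](4) P2=[2,5,5,4,3,1](1)
Move 7: P1 pit4 -> P1=[0,1,6,0,0,1](5) P2=[3,6,6,5,3,1](1)

Answer: 5 1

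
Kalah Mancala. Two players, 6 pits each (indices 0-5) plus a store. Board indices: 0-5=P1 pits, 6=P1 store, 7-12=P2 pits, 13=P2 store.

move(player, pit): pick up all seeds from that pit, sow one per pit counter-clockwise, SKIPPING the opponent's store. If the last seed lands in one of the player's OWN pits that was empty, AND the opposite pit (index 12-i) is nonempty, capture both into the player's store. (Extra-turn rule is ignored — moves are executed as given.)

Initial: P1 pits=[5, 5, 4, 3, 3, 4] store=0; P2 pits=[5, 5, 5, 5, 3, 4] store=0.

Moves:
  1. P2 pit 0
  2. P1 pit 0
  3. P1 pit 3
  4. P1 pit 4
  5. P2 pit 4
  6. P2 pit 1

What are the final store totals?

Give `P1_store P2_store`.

Answer: 2 2

Derivation:
Move 1: P2 pit0 -> P1=[5,5,4,3,3,4](0) P2=[0,6,6,6,4,5](0)
Move 2: P1 pit0 -> P1=[0,6,5,4,4,5](0) P2=[0,6,6,6,4,5](0)
Move 3: P1 pit3 -> P1=[0,6,5,0,5,6](1) P2=[1,6,6,6,4,5](0)
Move 4: P1 pit4 -> P1=[0,6,5,0,0,7](2) P2=[2,7,7,6,4,5](0)
Move 5: P2 pit4 -> P1=[1,7,5,0,0,7](2) P2=[2,7,7,6,0,6](1)
Move 6: P2 pit1 -> P1=[2,8,5,0,0,7](2) P2=[2,0,8,7,1,7](2)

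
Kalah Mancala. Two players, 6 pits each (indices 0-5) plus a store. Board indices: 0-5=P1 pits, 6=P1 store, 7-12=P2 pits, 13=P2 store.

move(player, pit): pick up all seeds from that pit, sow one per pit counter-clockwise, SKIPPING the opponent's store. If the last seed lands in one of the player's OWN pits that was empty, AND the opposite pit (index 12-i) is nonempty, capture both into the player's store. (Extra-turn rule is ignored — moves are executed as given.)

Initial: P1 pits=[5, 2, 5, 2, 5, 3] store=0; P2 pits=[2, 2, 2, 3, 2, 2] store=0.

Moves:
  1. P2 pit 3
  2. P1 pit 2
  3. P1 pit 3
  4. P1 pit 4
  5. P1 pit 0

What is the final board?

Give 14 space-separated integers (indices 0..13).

Answer: 0 3 1 1 1 7 3 4 3 3 1 4 3 1

Derivation:
Move 1: P2 pit3 -> P1=[5,2,5,2,5,3](0) P2=[2,2,2,0,3,3](1)
Move 2: P1 pit2 -> P1=[5,2,0,3,6,4](1) P2=[3,2,2,0,3,3](1)
Move 3: P1 pit3 -> P1=[5,2,0,0,7,5](2) P2=[3,2,2,0,3,3](1)
Move 4: P1 pit4 -> P1=[5,2,0,0,0,6](3) P2=[4,3,3,1,4,3](1)
Move 5: P1 pit0 -> P1=[0,3,1,1,1,7](3) P2=[4,3,3,1,4,3](1)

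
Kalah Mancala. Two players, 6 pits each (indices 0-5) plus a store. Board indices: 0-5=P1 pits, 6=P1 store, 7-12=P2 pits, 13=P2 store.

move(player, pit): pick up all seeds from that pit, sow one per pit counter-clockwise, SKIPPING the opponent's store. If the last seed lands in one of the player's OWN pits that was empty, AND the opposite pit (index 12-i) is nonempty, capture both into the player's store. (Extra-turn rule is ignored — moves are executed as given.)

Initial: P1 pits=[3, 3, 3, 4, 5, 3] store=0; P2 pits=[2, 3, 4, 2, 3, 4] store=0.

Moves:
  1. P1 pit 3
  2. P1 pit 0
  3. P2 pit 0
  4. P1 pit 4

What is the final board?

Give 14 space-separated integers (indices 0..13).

Answer: 0 4 4 0 0 5 7 1 5 2 4 3 4 0

Derivation:
Move 1: P1 pit3 -> P1=[3,3,3,0,6,4](1) P2=[3,3,4,2,3,4](0)
Move 2: P1 pit0 -> P1=[0,4,4,0,6,4](6) P2=[3,3,0,2,3,4](0)
Move 3: P2 pit0 -> P1=[0,4,4,0,6,4](6) P2=[0,4,1,3,3,4](0)
Move 4: P1 pit4 -> P1=[0,4,4,0,0,5](7) P2=[1,5,2,4,3,4](0)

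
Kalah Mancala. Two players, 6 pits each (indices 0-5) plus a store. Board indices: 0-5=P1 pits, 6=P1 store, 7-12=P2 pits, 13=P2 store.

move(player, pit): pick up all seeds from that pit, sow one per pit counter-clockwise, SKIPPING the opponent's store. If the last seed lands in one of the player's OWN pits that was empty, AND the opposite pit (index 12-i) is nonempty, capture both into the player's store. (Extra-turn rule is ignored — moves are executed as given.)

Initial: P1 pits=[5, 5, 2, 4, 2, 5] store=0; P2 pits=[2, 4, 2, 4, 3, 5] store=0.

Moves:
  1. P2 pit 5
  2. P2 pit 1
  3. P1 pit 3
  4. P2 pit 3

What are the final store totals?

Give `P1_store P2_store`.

Move 1: P2 pit5 -> P1=[6,6,3,5,2,5](0) P2=[2,4,2,4,3,0](1)
Move 2: P2 pit1 -> P1=[0,6,3,5,2,5](0) P2=[2,0,3,5,4,0](8)
Move 3: P1 pit3 -> P1=[0,6,3,0,3,6](1) P2=[3,1,3,5,4,0](8)
Move 4: P2 pit3 -> P1=[1,7,3,0,3,6](1) P2=[3,1,3,0,5,1](9)

Answer: 1 9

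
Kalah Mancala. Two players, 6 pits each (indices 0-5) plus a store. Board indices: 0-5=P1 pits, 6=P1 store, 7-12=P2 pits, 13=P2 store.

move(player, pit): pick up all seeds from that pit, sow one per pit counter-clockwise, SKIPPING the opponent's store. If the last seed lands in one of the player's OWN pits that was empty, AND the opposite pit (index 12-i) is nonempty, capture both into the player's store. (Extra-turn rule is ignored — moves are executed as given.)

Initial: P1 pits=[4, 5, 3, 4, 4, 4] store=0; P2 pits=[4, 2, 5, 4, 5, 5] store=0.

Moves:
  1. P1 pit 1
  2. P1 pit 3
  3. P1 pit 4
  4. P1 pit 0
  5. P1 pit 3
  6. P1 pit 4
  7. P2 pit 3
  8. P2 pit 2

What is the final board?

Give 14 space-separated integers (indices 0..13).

Answer: 2 3 5 0 0 8 8 6 0 0 1 7 7 2

Derivation:
Move 1: P1 pit1 -> P1=[4,0,4,5,5,5](1) P2=[4,2,5,4,5,5](0)
Move 2: P1 pit3 -> P1=[4,0,4,0,6,6](2) P2=[5,3,5,4,5,5](0)
Move 3: P1 pit4 -> P1=[4,0,4,0,0,7](3) P2=[6,4,6,5,5,5](0)
Move 4: P1 pit0 -> P1=[0,1,5,1,0,7](8) P2=[6,0,6,5,5,5](0)
Move 5: P1 pit3 -> P1=[0,1,5,0,1,7](8) P2=[6,0,6,5,5,5](0)
Move 6: P1 pit4 -> P1=[0,1,5,0,0,8](8) P2=[6,0,6,5,5,5](0)
Move 7: P2 pit3 -> P1=[1,2,5,0,0,8](8) P2=[6,0,6,0,6,6](1)
Move 8: P2 pit2 -> P1=[2,3,5,0,0,8](8) P2=[6,0,0,1,7,7](2)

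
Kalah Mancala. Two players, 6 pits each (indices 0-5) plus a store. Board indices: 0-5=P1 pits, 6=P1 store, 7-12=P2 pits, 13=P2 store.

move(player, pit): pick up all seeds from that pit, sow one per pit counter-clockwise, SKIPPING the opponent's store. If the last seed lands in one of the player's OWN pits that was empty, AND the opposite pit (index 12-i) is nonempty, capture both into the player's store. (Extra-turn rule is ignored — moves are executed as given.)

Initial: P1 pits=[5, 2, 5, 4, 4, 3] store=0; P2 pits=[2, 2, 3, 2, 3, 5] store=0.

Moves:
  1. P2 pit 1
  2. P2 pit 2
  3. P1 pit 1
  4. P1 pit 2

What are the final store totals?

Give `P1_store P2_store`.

Answer: 1 1

Derivation:
Move 1: P2 pit1 -> P1=[5,2,5,4,4,3](0) P2=[2,0,4,3,3,5](0)
Move 2: P2 pit2 -> P1=[5,2,5,4,4,3](0) P2=[2,0,0,4,4,6](1)
Move 3: P1 pit1 -> P1=[5,0,6,5,4,3](0) P2=[2,0,0,4,4,6](1)
Move 4: P1 pit2 -> P1=[5,0,0,6,5,4](1) P2=[3,1,0,4,4,6](1)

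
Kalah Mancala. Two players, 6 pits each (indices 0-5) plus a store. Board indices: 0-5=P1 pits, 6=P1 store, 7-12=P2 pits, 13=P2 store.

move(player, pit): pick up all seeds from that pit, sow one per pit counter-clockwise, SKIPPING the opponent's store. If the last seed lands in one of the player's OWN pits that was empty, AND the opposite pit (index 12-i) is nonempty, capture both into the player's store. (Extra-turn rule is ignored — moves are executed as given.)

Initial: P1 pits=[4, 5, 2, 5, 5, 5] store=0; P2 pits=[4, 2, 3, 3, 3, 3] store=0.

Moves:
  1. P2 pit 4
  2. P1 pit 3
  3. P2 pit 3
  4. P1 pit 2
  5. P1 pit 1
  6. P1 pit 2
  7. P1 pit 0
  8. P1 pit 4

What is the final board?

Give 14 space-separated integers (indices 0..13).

Answer: 0 1 1 4 0 9 10 6 4 4 1 2 0 2

Derivation:
Move 1: P2 pit4 -> P1=[5,5,2,5,5,5](0) P2=[4,2,3,3,0,4](1)
Move 2: P1 pit3 -> P1=[5,5,2,0,6,6](1) P2=[5,3,3,3,0,4](1)
Move 3: P2 pit3 -> P1=[5,5,2,0,6,6](1) P2=[5,3,3,0,1,5](2)
Move 4: P1 pit2 -> P1=[5,5,0,1,7,6](1) P2=[5,3,3,0,1,5](2)
Move 5: P1 pit1 -> P1=[5,0,1,2,8,7](2) P2=[5,3,3,0,1,5](2)
Move 6: P1 pit2 -> P1=[5,0,0,3,8,7](2) P2=[5,3,3,0,1,5](2)
Move 7: P1 pit0 -> P1=[0,1,1,4,9,8](2) P2=[5,3,3,0,1,5](2)
Move 8: P1 pit4 -> P1=[0,1,1,4,0,9](10) P2=[6,4,4,1,2,0](2)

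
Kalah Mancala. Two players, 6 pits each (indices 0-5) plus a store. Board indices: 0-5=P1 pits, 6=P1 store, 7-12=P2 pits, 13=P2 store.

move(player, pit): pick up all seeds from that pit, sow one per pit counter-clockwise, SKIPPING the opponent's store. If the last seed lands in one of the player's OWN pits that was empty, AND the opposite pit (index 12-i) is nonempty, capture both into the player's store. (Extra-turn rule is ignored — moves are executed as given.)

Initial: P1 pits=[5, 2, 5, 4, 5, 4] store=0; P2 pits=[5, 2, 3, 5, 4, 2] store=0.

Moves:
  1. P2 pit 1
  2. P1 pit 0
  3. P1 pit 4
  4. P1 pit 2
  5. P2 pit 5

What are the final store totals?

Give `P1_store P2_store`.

Answer: 2 1

Derivation:
Move 1: P2 pit1 -> P1=[5,2,5,4,5,4](0) P2=[5,0,4,6,4,2](0)
Move 2: P1 pit0 -> P1=[0,3,6,5,6,5](0) P2=[5,0,4,6,4,2](0)
Move 3: P1 pit4 -> P1=[0,3,6,5,0,6](1) P2=[6,1,5,7,4,2](0)
Move 4: P1 pit2 -> P1=[0,3,0,6,1,7](2) P2=[7,2,5,7,4,2](0)
Move 5: P2 pit5 -> P1=[1,3,0,6,1,7](2) P2=[7,2,5,7,4,0](1)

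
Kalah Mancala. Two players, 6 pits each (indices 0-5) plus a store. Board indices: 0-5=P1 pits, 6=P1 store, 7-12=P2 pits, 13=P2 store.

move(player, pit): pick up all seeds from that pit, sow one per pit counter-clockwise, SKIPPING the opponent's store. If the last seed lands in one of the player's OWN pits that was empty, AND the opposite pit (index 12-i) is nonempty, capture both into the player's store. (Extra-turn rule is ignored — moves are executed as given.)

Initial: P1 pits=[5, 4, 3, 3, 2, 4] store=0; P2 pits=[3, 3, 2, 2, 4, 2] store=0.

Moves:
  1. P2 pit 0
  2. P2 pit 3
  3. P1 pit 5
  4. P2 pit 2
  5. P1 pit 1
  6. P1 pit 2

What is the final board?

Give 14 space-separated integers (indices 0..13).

Answer: 5 0 0 5 4 1 4 0 5 0 1 6 4 2

Derivation:
Move 1: P2 pit0 -> P1=[5,4,3,3,2,4](0) P2=[0,4,3,3,4,2](0)
Move 2: P2 pit3 -> P1=[5,4,3,3,2,4](0) P2=[0,4,3,0,5,3](1)
Move 3: P1 pit5 -> P1=[5,4,3,3,2,0](1) P2=[1,5,4,0,5,3](1)
Move 4: P2 pit2 -> P1=[5,4,3,3,2,0](1) P2=[1,5,0,1,6,4](2)
Move 5: P1 pit1 -> P1=[5,0,4,4,3,0](3) P2=[0,5,0,1,6,4](2)
Move 6: P1 pit2 -> P1=[5,0,0,5,4,1](4) P2=[0,5,0,1,6,4](2)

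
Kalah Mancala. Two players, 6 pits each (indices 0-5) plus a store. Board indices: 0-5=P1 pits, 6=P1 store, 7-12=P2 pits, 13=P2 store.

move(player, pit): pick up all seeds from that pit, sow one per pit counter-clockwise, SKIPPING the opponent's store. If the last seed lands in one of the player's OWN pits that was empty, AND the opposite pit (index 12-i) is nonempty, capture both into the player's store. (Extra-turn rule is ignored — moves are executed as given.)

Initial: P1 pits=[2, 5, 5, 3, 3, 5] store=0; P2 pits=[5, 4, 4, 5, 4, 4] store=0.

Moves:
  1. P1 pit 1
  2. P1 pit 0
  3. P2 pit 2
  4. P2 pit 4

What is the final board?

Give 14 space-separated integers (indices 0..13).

Move 1: P1 pit1 -> P1=[2,0,6,4,4,6](1) P2=[5,4,4,5,4,4](0)
Move 2: P1 pit0 -> P1=[0,1,7,4,4,6](1) P2=[5,4,4,5,4,4](0)
Move 3: P2 pit2 -> P1=[0,1,7,4,4,6](1) P2=[5,4,0,6,5,5](1)
Move 4: P2 pit4 -> P1=[1,2,8,4,4,6](1) P2=[5,4,0,6,0,6](2)

Answer: 1 2 8 4 4 6 1 5 4 0 6 0 6 2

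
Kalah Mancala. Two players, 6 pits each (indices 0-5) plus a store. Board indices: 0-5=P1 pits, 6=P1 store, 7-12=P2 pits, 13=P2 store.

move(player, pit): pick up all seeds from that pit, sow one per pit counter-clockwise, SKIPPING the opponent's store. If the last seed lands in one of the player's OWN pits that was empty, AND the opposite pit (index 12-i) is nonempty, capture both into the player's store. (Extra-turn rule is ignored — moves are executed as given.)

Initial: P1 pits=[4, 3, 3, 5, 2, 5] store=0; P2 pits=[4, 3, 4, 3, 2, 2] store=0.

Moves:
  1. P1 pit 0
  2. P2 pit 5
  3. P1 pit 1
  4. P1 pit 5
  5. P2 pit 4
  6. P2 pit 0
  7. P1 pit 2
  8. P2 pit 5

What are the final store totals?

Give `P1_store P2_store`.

Move 1: P1 pit0 -> P1=[0,4,4,6,3,5](0) P2=[4,3,4,3,2,2](0)
Move 2: P2 pit5 -> P1=[1,4,4,6,3,5](0) P2=[4,3,4,3,2,0](1)
Move 3: P1 pit1 -> P1=[1,0,5,7,4,6](0) P2=[4,3,4,3,2,0](1)
Move 4: P1 pit5 -> P1=[1,0,5,7,4,0](1) P2=[5,4,5,4,3,0](1)
Move 5: P2 pit4 -> P1=[2,0,5,7,4,0](1) P2=[5,4,5,4,0,1](2)
Move 6: P2 pit0 -> P1=[2,0,5,7,4,0](1) P2=[0,5,6,5,1,2](2)
Move 7: P1 pit2 -> P1=[2,0,0,8,5,1](2) P2=[1,5,6,5,1,2](2)
Move 8: P2 pit5 -> P1=[3,0,0,8,5,1](2) P2=[1,5,6,5,1,0](3)

Answer: 2 3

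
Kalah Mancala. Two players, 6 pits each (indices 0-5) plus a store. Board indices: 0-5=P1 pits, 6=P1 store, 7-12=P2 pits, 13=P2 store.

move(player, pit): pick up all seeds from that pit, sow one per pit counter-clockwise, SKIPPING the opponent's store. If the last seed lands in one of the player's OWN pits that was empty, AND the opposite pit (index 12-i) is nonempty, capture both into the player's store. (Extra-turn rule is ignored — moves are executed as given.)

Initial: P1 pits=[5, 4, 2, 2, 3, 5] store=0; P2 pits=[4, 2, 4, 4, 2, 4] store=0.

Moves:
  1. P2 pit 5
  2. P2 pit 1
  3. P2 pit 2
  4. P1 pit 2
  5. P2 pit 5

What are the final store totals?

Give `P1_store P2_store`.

Answer: 0 3

Derivation:
Move 1: P2 pit5 -> P1=[6,5,3,2,3,5](0) P2=[4,2,4,4,2,0](1)
Move 2: P2 pit1 -> P1=[6,5,3,2,3,5](0) P2=[4,0,5,5,2,0](1)
Move 3: P2 pit2 -> P1=[7,5,3,2,3,5](0) P2=[4,0,0,6,3,1](2)
Move 4: P1 pit2 -> P1=[7,5,0,3,4,6](0) P2=[4,0,0,6,3,1](2)
Move 5: P2 pit5 -> P1=[7,5,0,3,4,6](0) P2=[4,0,0,6,3,0](3)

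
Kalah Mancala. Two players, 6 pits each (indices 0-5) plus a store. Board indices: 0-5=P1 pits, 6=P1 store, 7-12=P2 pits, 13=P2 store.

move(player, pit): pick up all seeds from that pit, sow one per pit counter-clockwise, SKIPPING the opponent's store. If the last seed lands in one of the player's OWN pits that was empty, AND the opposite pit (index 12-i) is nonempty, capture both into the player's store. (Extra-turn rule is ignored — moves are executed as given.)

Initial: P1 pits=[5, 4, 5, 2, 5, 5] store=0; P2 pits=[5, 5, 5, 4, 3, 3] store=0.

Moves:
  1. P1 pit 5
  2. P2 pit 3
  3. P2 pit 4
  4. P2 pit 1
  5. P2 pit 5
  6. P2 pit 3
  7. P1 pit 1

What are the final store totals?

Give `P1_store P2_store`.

Move 1: P1 pit5 -> P1=[5,4,5,2,5,0](1) P2=[6,6,6,5,3,3](0)
Move 2: P2 pit3 -> P1=[6,5,5,2,5,0](1) P2=[6,6,6,0,4,4](1)
Move 3: P2 pit4 -> P1=[7,6,5,2,5,0](1) P2=[6,6,6,0,0,5](2)
Move 4: P2 pit1 -> P1=[8,6,5,2,5,0](1) P2=[6,0,7,1,1,6](3)
Move 5: P2 pit5 -> P1=[9,7,6,3,6,0](1) P2=[6,0,7,1,1,0](4)
Move 6: P2 pit3 -> P1=[9,7,6,3,6,0](1) P2=[6,0,7,0,2,0](4)
Move 7: P1 pit1 -> P1=[9,0,7,4,7,1](2) P2=[7,1,7,0,2,0](4)

Answer: 2 4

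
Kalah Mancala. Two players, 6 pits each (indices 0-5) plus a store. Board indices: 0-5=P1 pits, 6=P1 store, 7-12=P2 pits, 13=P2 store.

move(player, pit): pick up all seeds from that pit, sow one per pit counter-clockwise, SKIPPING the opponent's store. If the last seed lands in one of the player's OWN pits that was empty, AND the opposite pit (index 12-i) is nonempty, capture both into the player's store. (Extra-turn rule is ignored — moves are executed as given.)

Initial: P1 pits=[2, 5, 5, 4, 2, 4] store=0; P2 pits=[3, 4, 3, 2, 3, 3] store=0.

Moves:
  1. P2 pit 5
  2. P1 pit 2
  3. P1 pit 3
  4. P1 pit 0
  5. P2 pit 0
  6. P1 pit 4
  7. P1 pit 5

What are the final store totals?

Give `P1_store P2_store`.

Move 1: P2 pit5 -> P1=[3,6,5,4,2,4](0) P2=[3,4,3,2,3,0](1)
Move 2: P1 pit2 -> P1=[3,6,0,5,3,5](1) P2=[4,4,3,2,3,0](1)
Move 3: P1 pit3 -> P1=[3,6,0,0,4,6](2) P2=[5,5,3,2,3,0](1)
Move 4: P1 pit0 -> P1=[0,7,1,0,4,6](6) P2=[5,5,0,2,3,0](1)
Move 5: P2 pit0 -> P1=[0,7,1,0,4,6](6) P2=[0,6,1,3,4,1](1)
Move 6: P1 pit4 -> P1=[0,7,1,0,0,7](7) P2=[1,7,1,3,4,1](1)
Move 7: P1 pit5 -> P1=[0,7,1,0,0,0](8) P2=[2,8,2,4,5,2](1)

Answer: 8 1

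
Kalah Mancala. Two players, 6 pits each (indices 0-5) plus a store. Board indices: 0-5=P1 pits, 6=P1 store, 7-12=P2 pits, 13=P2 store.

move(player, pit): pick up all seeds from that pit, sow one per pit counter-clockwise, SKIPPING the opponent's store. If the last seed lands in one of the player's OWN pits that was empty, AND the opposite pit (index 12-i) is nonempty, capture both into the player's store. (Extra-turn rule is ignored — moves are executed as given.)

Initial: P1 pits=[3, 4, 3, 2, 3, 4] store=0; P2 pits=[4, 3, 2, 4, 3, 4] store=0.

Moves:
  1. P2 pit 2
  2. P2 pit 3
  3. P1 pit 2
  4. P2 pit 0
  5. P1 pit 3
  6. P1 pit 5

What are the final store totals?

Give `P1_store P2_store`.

Answer: 2 1

Derivation:
Move 1: P2 pit2 -> P1=[3,4,3,2,3,4](0) P2=[4,3,0,5,4,4](0)
Move 2: P2 pit3 -> P1=[4,5,3,2,3,4](0) P2=[4,3,0,0,5,5](1)
Move 3: P1 pit2 -> P1=[4,5,0,3,4,5](0) P2=[4,3,0,0,5,5](1)
Move 4: P2 pit0 -> P1=[4,5,0,3,4,5](0) P2=[0,4,1,1,6,5](1)
Move 5: P1 pit3 -> P1=[4,5,0,0,5,6](1) P2=[0,4,1,1,6,5](1)
Move 6: P1 pit5 -> P1=[4,5,0,0,5,0](2) P2=[1,5,2,2,7,5](1)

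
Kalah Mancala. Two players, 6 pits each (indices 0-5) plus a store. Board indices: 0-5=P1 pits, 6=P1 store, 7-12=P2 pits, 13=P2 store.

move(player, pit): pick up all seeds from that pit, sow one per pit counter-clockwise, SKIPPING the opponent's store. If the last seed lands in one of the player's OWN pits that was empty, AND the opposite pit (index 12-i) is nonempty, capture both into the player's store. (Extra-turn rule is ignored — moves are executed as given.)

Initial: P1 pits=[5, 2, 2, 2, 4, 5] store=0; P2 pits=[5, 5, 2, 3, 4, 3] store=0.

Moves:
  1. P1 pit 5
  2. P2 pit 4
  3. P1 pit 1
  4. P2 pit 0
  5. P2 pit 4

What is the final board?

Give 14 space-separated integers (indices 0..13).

Answer: 6 0 3 3 5 0 1 0 7 4 5 0 6 2

Derivation:
Move 1: P1 pit5 -> P1=[5,2,2,2,4,0](1) P2=[6,6,3,4,4,3](0)
Move 2: P2 pit4 -> P1=[6,3,2,2,4,0](1) P2=[6,6,3,4,0,4](1)
Move 3: P1 pit1 -> P1=[6,0,3,3,5,0](1) P2=[6,6,3,4,0,4](1)
Move 4: P2 pit0 -> P1=[6,0,3,3,5,0](1) P2=[0,7,4,5,1,5](2)
Move 5: P2 pit4 -> P1=[6,0,3,3,5,0](1) P2=[0,7,4,5,0,6](2)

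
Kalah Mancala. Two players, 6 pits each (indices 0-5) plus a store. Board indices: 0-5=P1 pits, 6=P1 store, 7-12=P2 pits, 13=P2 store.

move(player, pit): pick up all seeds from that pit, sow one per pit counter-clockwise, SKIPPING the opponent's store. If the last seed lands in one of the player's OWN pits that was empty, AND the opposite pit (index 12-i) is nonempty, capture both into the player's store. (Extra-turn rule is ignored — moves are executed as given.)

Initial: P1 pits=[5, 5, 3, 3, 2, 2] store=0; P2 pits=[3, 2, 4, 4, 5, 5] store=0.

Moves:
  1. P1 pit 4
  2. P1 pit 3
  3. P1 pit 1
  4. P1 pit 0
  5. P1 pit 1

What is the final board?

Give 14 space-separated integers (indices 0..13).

Answer: 0 0 6 2 3 6 3 3 2 4 4 5 5 0

Derivation:
Move 1: P1 pit4 -> P1=[5,5,3,3,0,3](1) P2=[3,2,4,4,5,5](0)
Move 2: P1 pit3 -> P1=[5,5,3,0,1,4](2) P2=[3,2,4,4,5,5](0)
Move 3: P1 pit1 -> P1=[5,0,4,1,2,5](3) P2=[3,2,4,4,5,5](0)
Move 4: P1 pit0 -> P1=[0,1,5,2,3,6](3) P2=[3,2,4,4,5,5](0)
Move 5: P1 pit1 -> P1=[0,0,6,2,3,6](3) P2=[3,2,4,4,5,5](0)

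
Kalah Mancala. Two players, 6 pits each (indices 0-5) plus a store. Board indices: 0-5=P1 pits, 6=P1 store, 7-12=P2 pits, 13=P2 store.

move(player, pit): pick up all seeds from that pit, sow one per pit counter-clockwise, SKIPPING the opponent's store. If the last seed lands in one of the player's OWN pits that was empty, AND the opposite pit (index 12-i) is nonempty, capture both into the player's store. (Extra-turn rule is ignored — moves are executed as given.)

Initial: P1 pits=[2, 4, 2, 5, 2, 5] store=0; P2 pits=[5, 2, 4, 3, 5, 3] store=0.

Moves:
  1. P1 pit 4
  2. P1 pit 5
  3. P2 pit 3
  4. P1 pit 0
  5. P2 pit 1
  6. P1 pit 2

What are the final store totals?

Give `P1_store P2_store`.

Move 1: P1 pit4 -> P1=[2,4,2,5,0,6](1) P2=[5,2,4,3,5,3](0)
Move 2: P1 pit5 -> P1=[2,4,2,5,0,0](2) P2=[6,3,5,4,6,3](0)
Move 3: P2 pit3 -> P1=[3,4,2,5,0,0](2) P2=[6,3,5,0,7,4](1)
Move 4: P1 pit0 -> P1=[0,5,3,6,0,0](2) P2=[6,3,5,0,7,4](1)
Move 5: P2 pit1 -> P1=[0,5,3,6,0,0](2) P2=[6,0,6,1,8,4](1)
Move 6: P1 pit2 -> P1=[0,5,0,7,1,0](9) P2=[0,0,6,1,8,4](1)

Answer: 9 1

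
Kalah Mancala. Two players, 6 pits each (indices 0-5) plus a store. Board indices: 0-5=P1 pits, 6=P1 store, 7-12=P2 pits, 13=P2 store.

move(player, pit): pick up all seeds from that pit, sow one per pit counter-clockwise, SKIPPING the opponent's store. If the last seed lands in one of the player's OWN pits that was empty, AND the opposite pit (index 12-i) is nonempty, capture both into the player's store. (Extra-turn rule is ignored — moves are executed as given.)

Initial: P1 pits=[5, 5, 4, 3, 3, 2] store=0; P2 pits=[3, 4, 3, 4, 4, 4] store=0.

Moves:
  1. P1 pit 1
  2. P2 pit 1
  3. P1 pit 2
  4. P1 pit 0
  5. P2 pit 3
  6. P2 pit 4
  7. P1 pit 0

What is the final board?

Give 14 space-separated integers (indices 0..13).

Answer: 0 4 3 7 6 5 2 4 0 4 0 0 7 2

Derivation:
Move 1: P1 pit1 -> P1=[5,0,5,4,4,3](1) P2=[3,4,3,4,4,4](0)
Move 2: P2 pit1 -> P1=[5,0,5,4,4,3](1) P2=[3,0,4,5,5,5](0)
Move 3: P1 pit2 -> P1=[5,0,0,5,5,4](2) P2=[4,0,4,5,5,5](0)
Move 4: P1 pit0 -> P1=[0,1,1,6,6,5](2) P2=[4,0,4,5,5,5](0)
Move 5: P2 pit3 -> P1=[1,2,1,6,6,5](2) P2=[4,0,4,0,6,6](1)
Move 6: P2 pit4 -> P1=[2,3,2,7,6,5](2) P2=[4,0,4,0,0,7](2)
Move 7: P1 pit0 -> P1=[0,4,3,7,6,5](2) P2=[4,0,4,0,0,7](2)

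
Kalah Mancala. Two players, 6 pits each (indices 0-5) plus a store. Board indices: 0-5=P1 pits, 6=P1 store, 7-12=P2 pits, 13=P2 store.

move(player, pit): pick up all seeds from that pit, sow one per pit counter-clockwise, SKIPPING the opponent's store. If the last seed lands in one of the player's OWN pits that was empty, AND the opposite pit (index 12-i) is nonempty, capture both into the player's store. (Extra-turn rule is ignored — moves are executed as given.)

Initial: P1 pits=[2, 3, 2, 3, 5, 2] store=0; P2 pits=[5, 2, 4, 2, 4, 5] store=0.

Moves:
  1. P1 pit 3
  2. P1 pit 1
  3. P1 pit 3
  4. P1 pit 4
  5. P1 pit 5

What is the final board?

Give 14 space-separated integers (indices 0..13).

Answer: 2 0 3 0 0 0 3 7 4 6 3 5 6 0

Derivation:
Move 1: P1 pit3 -> P1=[2,3,2,0,6,3](1) P2=[5,2,4,2,4,5](0)
Move 2: P1 pit1 -> P1=[2,0,3,1,7,3](1) P2=[5,2,4,2,4,5](0)
Move 3: P1 pit3 -> P1=[2,0,3,0,8,3](1) P2=[5,2,4,2,4,5](0)
Move 4: P1 pit4 -> P1=[2,0,3,0,0,4](2) P2=[6,3,5,3,5,6](0)
Move 5: P1 pit5 -> P1=[2,0,3,0,0,0](3) P2=[7,4,6,3,5,6](0)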